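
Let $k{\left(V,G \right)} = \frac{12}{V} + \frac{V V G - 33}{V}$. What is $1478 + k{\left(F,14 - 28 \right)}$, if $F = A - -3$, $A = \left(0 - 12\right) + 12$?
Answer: $1429$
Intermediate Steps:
$A = 0$ ($A = -12 + 12 = 0$)
$F = 3$ ($F = 0 - -3 = 0 + 3 = 3$)
$k{\left(V,G \right)} = \frac{12}{V} + \frac{-33 + G V^{2}}{V}$ ($k{\left(V,G \right)} = \frac{12}{V} + \frac{V^{2} G - 33}{V} = \frac{12}{V} + \frac{G V^{2} - 33}{V} = \frac{12}{V} + \frac{-33 + G V^{2}}{V}$)
$1478 + k{\left(F,14 - 28 \right)} = 1478 + \left(- \frac{21}{3} + \left(14 - 28\right) 3\right) = 1478 + \left(\left(-21\right) \frac{1}{3} + \left(14 - 28\right) 3\right) = 1478 - 49 = 1429$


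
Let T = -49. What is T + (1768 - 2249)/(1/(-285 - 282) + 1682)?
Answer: -3615668/73361 ≈ -49.286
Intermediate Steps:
T + (1768 - 2249)/(1/(-285 - 282) + 1682) = -49 + (1768 - 2249)/(1/(-285 - 282) + 1682) = -49 - 481/(1/(-567) + 1682) = -49 - 481/(-1/567 + 1682) = -49 - 481/953693/567 = -49 - 481*567/953693 = -49 - 20979/73361 = -3615668/73361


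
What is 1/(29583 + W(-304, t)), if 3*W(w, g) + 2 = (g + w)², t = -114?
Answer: 3/263471 ≈ 1.1386e-5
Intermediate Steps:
W(w, g) = -⅔ + (g + w)²/3
1/(29583 + W(-304, t)) = 1/(29583 + (-⅔ + (-114 - 304)²/3)) = 1/(29583 + (-⅔ + (⅓)*(-418)²)) = 1/(29583 + (-⅔ + (⅓)*174724)) = 1/(29583 + (-⅔ + 174724/3)) = 1/(29583 + 174722/3) = 1/(263471/3) = 3/263471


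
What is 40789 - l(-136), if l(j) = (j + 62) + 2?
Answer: 40861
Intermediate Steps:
l(j) = 64 + j (l(j) = (62 + j) + 2 = 64 + j)
40789 - l(-136) = 40789 - (64 - 136) = 40789 - 1*(-72) = 40789 + 72 = 40861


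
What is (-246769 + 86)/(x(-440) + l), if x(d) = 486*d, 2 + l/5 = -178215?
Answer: 246683/1104925 ≈ 0.22326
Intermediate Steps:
l = -891085 (l = -10 + 5*(-178215) = -10 - 891075 = -891085)
(-246769 + 86)/(x(-440) + l) = (-246769 + 86)/(486*(-440) - 891085) = -246683/(-213840 - 891085) = -246683/(-1104925) = -246683*(-1/1104925) = 246683/1104925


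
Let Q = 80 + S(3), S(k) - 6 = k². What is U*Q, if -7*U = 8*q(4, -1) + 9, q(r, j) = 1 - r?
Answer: 1425/7 ≈ 203.57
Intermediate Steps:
S(k) = 6 + k²
U = 15/7 (U = -(8*(1 - 1*4) + 9)/7 = -(8*(1 - 4) + 9)/7 = -(8*(-3) + 9)/7 = -(-24 + 9)/7 = -⅐*(-15) = 15/7 ≈ 2.1429)
Q = 95 (Q = 80 + (6 + 3²) = 80 + (6 + 9) = 80 + 15 = 95)
U*Q = (15/7)*95 = 1425/7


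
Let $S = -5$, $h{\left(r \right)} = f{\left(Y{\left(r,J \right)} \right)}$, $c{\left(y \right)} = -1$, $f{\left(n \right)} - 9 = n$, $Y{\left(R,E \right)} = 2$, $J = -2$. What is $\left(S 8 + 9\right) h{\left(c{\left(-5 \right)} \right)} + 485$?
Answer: $144$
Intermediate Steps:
$f{\left(n \right)} = 9 + n$
$h{\left(r \right)} = 11$ ($h{\left(r \right)} = 9 + 2 = 11$)
$\left(S 8 + 9\right) h{\left(c{\left(-5 \right)} \right)} + 485 = \left(\left(-5\right) 8 + 9\right) 11 + 485 = \left(-40 + 9\right) 11 + 485 = \left(-31\right) 11 + 485 = -341 + 485 = 144$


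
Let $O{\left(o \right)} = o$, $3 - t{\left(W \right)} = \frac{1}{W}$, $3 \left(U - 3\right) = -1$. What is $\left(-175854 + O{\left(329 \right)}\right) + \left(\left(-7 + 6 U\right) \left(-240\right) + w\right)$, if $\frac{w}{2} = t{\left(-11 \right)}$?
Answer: $- \frac{1954467}{11} \approx -1.7768 \cdot 10^{5}$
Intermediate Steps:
$U = \frac{8}{3}$ ($U = 3 + \frac{1}{3} \left(-1\right) = 3 - \frac{1}{3} = \frac{8}{3} \approx 2.6667$)
$t{\left(W \right)} = 3 - \frac{1}{W}$
$w = \frac{68}{11}$ ($w = 2 \left(3 - \frac{1}{-11}\right) = 2 \left(3 - - \frac{1}{11}\right) = 2 \left(3 + \frac{1}{11}\right) = 2 \cdot \frac{34}{11} = \frac{68}{11} \approx 6.1818$)
$\left(-175854 + O{\left(329 \right)}\right) + \left(\left(-7 + 6 U\right) \left(-240\right) + w\right) = \left(-175854 + 329\right) + \left(\left(-7 + 6 \cdot \frac{8}{3}\right) \left(-240\right) + \frac{68}{11}\right) = -175525 + \left(\left(-7 + 16\right) \left(-240\right) + \frac{68}{11}\right) = -175525 + \left(9 \left(-240\right) + \frac{68}{11}\right) = -175525 + \left(-2160 + \frac{68}{11}\right) = -175525 - \frac{23692}{11} = - \frac{1954467}{11}$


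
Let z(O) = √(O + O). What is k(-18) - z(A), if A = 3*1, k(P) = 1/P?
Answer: -1/18 - √6 ≈ -2.5050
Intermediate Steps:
A = 3
z(O) = √2*√O (z(O) = √(2*O) = √2*√O)
k(-18) - z(A) = 1/(-18) - √2*√3 = -1/18 - √6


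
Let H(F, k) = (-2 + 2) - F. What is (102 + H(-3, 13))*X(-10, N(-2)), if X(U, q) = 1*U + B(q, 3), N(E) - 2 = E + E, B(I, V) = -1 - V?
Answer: -1470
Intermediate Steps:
N(E) = 2 + 2*E (N(E) = 2 + (E + E) = 2 + 2*E)
H(F, k) = -F (H(F, k) = 0 - F = -F)
X(U, q) = -4 + U (X(U, q) = 1*U + (-1 - 1*3) = U + (-1 - 3) = U - 4 = -4 + U)
(102 + H(-3, 13))*X(-10, N(-2)) = (102 - 1*(-3))*(-4 - 10) = (102 + 3)*(-14) = 105*(-14) = -1470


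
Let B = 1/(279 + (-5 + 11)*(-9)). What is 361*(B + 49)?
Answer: 3980386/225 ≈ 17691.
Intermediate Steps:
B = 1/225 (B = 1/(279 + 6*(-9)) = 1/(279 - 54) = 1/225 ≈ 0.0044444)
361*(B + 49) = 361*(1/225 + 49) = 361*(11026/225) = 3980386/225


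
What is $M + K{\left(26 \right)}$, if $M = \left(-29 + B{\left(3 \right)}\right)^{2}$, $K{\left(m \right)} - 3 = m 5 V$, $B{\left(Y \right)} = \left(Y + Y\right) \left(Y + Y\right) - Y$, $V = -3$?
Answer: $-371$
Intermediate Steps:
$B{\left(Y \right)} = - Y + 4 Y^{2}$ ($B{\left(Y \right)} = 2 Y 2 Y - Y = 4 Y^{2} - Y = - Y + 4 Y^{2}$)
$K{\left(m \right)} = 3 - 15 m$ ($K{\left(m \right)} = 3 + m 5 \left(-3\right) = 3 + 5 m \left(-3\right) = 3 - 15 m$)
$M = 16$ ($M = \left(-29 + 3 \left(-1 + 4 \cdot 3\right)\right)^{2} = \left(-29 + 3 \left(-1 + 12\right)\right)^{2} = \left(-29 + 3 \cdot 11\right)^{2} = \left(-29 + 33\right)^{2} = 4^{2} = 16$)
$M + K{\left(26 \right)} = 16 + \left(3 - 390\right) = 16 - 387 = -371$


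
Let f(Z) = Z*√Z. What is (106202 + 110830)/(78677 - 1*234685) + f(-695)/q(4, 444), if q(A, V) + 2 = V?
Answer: -27129/19501 - 695*I*√695/442 ≈ -1.3912 - 41.453*I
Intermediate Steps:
q(A, V) = -2 + V
f(Z) = Z^(3/2)
(106202 + 110830)/(78677 - 1*234685) + f(-695)/q(4, 444) = (106202 + 110830)/(78677 - 1*234685) + (-695)^(3/2)/(-2 + 444) = 217032/(78677 - 234685) - 695*I*√695/442 = 217032/(-156008) - 695*I*√695*(1/442) = 217032*(-1/156008) - 695*I*√695/442 = -27129/19501 - 695*I*√695/442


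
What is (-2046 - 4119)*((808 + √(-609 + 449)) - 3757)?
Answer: 18180585 - 24660*I*√10 ≈ 1.8181e+7 - 77982.0*I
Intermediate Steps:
(-2046 - 4119)*((808 + √(-609 + 449)) - 3757) = -6165*((808 + √(-160)) - 3757) = -6165*((808 + 4*I*√10) - 3757) = -6165*(-2949 + 4*I*√10) = 18180585 - 24660*I*√10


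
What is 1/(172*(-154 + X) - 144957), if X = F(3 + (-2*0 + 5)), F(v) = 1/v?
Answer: -2/342847 ≈ -5.8335e-6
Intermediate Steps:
F(v) = 1/v
X = 1/8 (X = 1/(3 + (-2*0 + 5)) = 1/(3 + (0 + 5)) = 1/(3 + 5) = 1/8 ≈ 0.12500)
1/(172*(-154 + X) - 144957) = 1/(172*(-154 + 1/8) - 144957) = 1/(172*(-1231/8) - 144957) = 1/(-52933/2 - 144957) = 1/(-342847/2) = -2/342847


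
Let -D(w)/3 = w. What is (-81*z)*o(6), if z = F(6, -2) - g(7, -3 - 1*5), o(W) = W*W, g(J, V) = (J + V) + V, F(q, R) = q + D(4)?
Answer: -8748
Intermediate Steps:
D(w) = -3*w
F(q, R) = -12 + q (F(q, R) = q - 3*4 = q - 12 = -12 + q)
g(J, V) = J + 2*V
o(W) = W²
z = 3 (z = (-12 + 6) - (7 + 2*(-3 - 1*5)) = -6 - (7 + 2*(-3 - 5)) = -6 - (7 + 2*(-8)) = -6 - (7 - 16) = -6 - 1*(-9) = -6 + 9 = 3)
(-81*z)*o(6) = -81*3*6² = -243*36 = -8748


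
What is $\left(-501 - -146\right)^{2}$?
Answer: $126025$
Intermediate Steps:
$\left(-501 - -146\right)^{2} = \left(-501 + 146\right)^{2} = \left(-355\right)^{2} = 126025$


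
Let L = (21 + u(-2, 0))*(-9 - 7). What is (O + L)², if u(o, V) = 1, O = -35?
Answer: 149769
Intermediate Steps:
L = -352 (L = (21 + 1)*(-9 - 7) = 22*(-16) = -352)
(O + L)² = (-35 - 352)² = (-387)² = 149769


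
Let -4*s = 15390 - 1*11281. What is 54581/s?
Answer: -218324/4109 ≈ -53.133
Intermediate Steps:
s = -4109/4 (s = -(15390 - 1*11281)/4 = -(15390 - 11281)/4 = -¼*4109 = -4109/4 ≈ -1027.3)
54581/s = 54581/(-4109/4) = 54581*(-4/4109) = -218324/4109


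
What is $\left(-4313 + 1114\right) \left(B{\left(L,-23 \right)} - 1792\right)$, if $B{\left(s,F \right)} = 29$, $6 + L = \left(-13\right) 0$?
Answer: $5639837$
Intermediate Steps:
$L = -6$ ($L = -6 - 0 = -6 + 0 = -6$)
$\left(-4313 + 1114\right) \left(B{\left(L,-23 \right)} - 1792\right) = \left(-4313 + 1114\right) \left(29 - 1792\right) = \left(-3199\right) \left(-1763\right) = 5639837$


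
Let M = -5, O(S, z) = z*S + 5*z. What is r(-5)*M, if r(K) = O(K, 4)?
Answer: 0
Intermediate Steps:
O(S, z) = 5*z + S*z (O(S, z) = S*z + 5*z = 5*z + S*z)
r(K) = 20 + 4*K (r(K) = 4*(5 + K) = 20 + 4*K)
r(-5)*M = (20 + 4*(-5))*(-5) = (20 - 20)*(-5) = 0*(-5) = 0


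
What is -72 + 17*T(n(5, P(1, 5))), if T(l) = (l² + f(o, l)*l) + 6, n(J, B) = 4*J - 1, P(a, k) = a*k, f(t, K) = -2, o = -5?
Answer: 5521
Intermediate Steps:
n(J, B) = -1 + 4*J
T(l) = 6 + l² - 2*l (T(l) = (l² - 2*l) + 6 = 6 + l² - 2*l)
-72 + 17*T(n(5, P(1, 5))) = -72 + 17*(6 + (-1 + 4*5)² - 2*(-1 + 4*5)) = -72 + 17*(6 + (-1 + 20)² - 2*(-1 + 20)) = -72 + 17*(6 + 19² - 2*19) = -72 + 17*(6 + 361 - 38) = -72 + 17*329 = -72 + 5593 = 5521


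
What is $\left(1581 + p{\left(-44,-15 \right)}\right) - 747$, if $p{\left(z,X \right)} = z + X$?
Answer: $775$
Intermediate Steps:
$p{\left(z,X \right)} = X + z$
$\left(1581 + p{\left(-44,-15 \right)}\right) - 747 = \left(1581 - 59\right) - 747 = 1522 - 747 = 775$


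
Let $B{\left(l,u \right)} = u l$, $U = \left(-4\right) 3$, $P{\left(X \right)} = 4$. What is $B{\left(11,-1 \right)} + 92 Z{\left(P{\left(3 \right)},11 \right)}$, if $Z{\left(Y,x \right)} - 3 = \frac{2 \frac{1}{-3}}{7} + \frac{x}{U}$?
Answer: $\frac{3610}{21} \approx 171.9$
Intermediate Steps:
$U = -12$
$B{\left(l,u \right)} = l u$
$Z{\left(Y,x \right)} = \frac{61}{21} - \frac{x}{12}$ ($Z{\left(Y,x \right)} = 3 + \left(\frac{2 \frac{1}{-3}}{7} + \frac{x}{-12}\right) = 3 + \left(2 \left(- \frac{1}{3}\right) \frac{1}{7} + x \left(- \frac{1}{12}\right)\right) = 3 - \left(\frac{2}{21} + \frac{x}{12}\right) = \frac{61}{21} - \frac{x}{12}$)
$B{\left(11,-1 \right)} + 92 Z{\left(P{\left(3 \right)},11 \right)} = 11 \left(-1\right) + 92 \left(\frac{61}{21} - \frac{11}{12}\right) = -11 + 92 \left(\frac{61}{21} - \frac{11}{12}\right) = -11 + 92 \cdot \frac{167}{84} = -11 + \frac{3841}{21} = \frac{3610}{21}$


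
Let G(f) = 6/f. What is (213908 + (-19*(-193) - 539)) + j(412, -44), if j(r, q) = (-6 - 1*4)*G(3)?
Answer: 217016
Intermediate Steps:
j(r, q) = -20 (j(r, q) = (-6 - 1*4)*(6/3) = (-6 - 4)*(6*(⅓)) = -10*2 = -20)
(213908 + (-19*(-193) - 539)) + j(412, -44) = (213908 + (-19*(-193) - 539)) - 20 = (213908 + (3667 - 539)) - 20 = (213908 + 3128) - 20 = 217036 - 20 = 217016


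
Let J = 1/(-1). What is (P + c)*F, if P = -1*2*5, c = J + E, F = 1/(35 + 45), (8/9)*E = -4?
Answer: -31/160 ≈ -0.19375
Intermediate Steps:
E = -9/2 (E = (9/8)*(-4) = -9/2 ≈ -4.5000)
F = 1/80 ≈ 0.012500
J = -1
c = -11/2 (c = -1 - 9/2 = -11/2 ≈ -5.5000)
P = -10 (P = -2*5 = -10)
(P + c)*F = (-10 - 11/2)*(1/80) = -31/2*1/80 = -31/160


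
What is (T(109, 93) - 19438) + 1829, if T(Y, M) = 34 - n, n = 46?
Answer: -17621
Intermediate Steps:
T(Y, M) = -12 (T(Y, M) = 34 - 1*46 = 34 - 46 = -12)
(T(109, 93) - 19438) + 1829 = (-12 - 19438) + 1829 = -19450 + 1829 = -17621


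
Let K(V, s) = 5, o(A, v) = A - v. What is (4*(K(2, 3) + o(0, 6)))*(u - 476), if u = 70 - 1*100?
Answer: 2024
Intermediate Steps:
u = -30 (u = 70 - 100 = -30)
(4*(K(2, 3) + o(0, 6)))*(u - 476) = (4*(5 + (0 - 1*6)))*(-30 - 476) = (4*(5 + (0 - 6)))*(-506) = (4*(5 - 6))*(-506) = (4*(-1))*(-506) = -4*(-506) = 2024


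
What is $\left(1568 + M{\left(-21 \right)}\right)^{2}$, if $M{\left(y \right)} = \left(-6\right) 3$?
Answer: $2402500$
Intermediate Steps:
$M{\left(y \right)} = -18$
$\left(1568 + M{\left(-21 \right)}\right)^{2} = \left(1568 - 18\right)^{2} = 1550^{2} = 2402500$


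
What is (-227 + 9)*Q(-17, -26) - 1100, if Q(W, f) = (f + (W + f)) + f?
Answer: 19610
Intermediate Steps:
Q(W, f) = W + 3*f (Q(W, f) = (W + 2*f) + f = W + 3*f)
(-227 + 9)*Q(-17, -26) - 1100 = (-227 + 9)*(-17 + 3*(-26)) - 1100 = -218*(-17 - 78) - 1100 = -218*(-95) - 1100 = 20710 - 1100 = 19610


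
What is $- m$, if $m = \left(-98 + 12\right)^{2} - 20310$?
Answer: $12914$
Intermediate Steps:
$m = -12914$ ($m = \left(-86\right)^{2} - 20310 = 7396 - 20310 = -12914$)
$- m = \left(-1\right) \left(-12914\right) = 12914$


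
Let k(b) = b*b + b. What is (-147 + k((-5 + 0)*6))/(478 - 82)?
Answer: 241/132 ≈ 1.8258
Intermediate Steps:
k(b) = b + b² (k(b) = b² + b = b + b²)
(-147 + k((-5 + 0)*6))/(478 - 82) = (-147 + ((-5 + 0)*6)*(1 + (-5 + 0)*6))/(478 - 82) = (-147 + (-5*6)*(1 - 5*6))/396 = (-147 - 30*(1 - 30))/396 = (-147 - 30*(-29))/396 = (-147 + 870)/396 = (1/396)*723 = 241/132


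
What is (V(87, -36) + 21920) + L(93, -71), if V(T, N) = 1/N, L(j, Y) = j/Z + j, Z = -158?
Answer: 62603219/2844 ≈ 22012.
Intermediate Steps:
L(j, Y) = 157*j/158 (L(j, Y) = j/(-158) + j = -j/158 + j = 157*j/158)
(V(87, -36) + 21920) + L(93, -71) = (1/(-36) + 21920) + (157/158)*93 = (-1/36 + 21920) + 14601/158 = 789119/36 + 14601/158 = 62603219/2844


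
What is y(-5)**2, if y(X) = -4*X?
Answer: 400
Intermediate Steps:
y(-5)**2 = (-4*(-5))**2 = 20**2 = 400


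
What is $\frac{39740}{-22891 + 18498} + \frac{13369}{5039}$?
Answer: $- \frac{141519843}{22136327} \approx -6.3931$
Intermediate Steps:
$\frac{39740}{-22891 + 18498} + \frac{13369}{5039} = \frac{39740}{-4393} + 13369 \cdot \frac{1}{5039} = 39740 \left(- \frac{1}{4393}\right) + \frac{13369}{5039} = - \frac{39740}{4393} + \frac{13369}{5039} = - \frac{141519843}{22136327}$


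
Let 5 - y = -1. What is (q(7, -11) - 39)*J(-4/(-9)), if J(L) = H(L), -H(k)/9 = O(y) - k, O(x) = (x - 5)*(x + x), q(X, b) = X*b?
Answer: 12064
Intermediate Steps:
y = 6 (y = 5 - 1*(-1) = 5 + 1 = 6)
O(x) = 2*x*(-5 + x) (O(x) = (-5 + x)*(2*x) = 2*x*(-5 + x))
H(k) = -108 + 9*k (H(k) = -9*(2*6*(-5 + 6) - k) = -9*(2*6*1 - k) = -9*(12 - k) = -108 + 9*k)
J(L) = -108 + 9*L
(q(7, -11) - 39)*J(-4/(-9)) = (7*(-11) - 39)*(-108 + 9*(-4/(-9))) = (-77 - 39)*(-108 + 9*(-4*(-⅑))) = -116*(-108 + 9*(4/9)) = -116*(-108 + 4) = -116*(-104) = 12064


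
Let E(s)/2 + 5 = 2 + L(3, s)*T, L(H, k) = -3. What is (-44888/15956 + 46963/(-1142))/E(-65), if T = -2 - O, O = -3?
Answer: 66716977/18221752 ≈ 3.6614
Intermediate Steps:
T = 1 (T = -2 - 1*(-3) = -2 + 3 = 1)
E(s) = -12 (E(s) = -10 + 2*(2 - 3*1) = -10 + 2*(2 - 3) = -10 + 2*(-1) = -10 - 2 = -12)
(-44888/15956 + 46963/(-1142))/E(-65) = (-44888/15956 + 46963/(-1142))/(-12) = (-44888*1/15956 + 46963*(-1/1142))*(-1/12) = (-11222/3989 - 46963/1142)*(-1/12) = -200150931/4555438*(-1/12) = 66716977/18221752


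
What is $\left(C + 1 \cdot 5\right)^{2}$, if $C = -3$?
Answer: $4$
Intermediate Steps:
$\left(C + 1 \cdot 5\right)^{2} = \left(-3 + 1 \cdot 5\right)^{2} = \left(-3 + 5\right)^{2} = 2^{2} = 4$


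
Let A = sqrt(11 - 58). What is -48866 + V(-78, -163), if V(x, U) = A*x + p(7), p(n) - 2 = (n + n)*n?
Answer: -48766 - 78*I*sqrt(47) ≈ -48766.0 - 534.74*I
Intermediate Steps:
p(n) = 2 + 2*n**2 (p(n) = 2 + (n + n)*n = 2 + (2*n)*n = 2 + 2*n**2)
A = I*sqrt(47) (A = sqrt(-47) = I*sqrt(47) ≈ 6.8557*I)
V(x, U) = 100 + I*x*sqrt(47) (V(x, U) = (I*sqrt(47))*x + (2 + 2*7**2) = I*x*sqrt(47) + (2 + 2*49) = I*x*sqrt(47) + (2 + 98) = I*x*sqrt(47) + 100 = 100 + I*x*sqrt(47))
-48866 + V(-78, -163) = -48866 + (100 + I*(-78)*sqrt(47)) = -48866 + (100 - 78*I*sqrt(47)) = -48766 - 78*I*sqrt(47)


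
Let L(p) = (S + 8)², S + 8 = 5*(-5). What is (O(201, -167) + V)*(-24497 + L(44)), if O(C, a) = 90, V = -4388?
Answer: 102601856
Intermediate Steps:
S = -33 (S = -8 + 5*(-5) = -8 - 25 = -33)
L(p) = 625 (L(p) = (-33 + 8)² = (-25)² = 625)
(O(201, -167) + V)*(-24497 + L(44)) = (90 - 4388)*(-24497 + 625) = -4298*(-23872) = 102601856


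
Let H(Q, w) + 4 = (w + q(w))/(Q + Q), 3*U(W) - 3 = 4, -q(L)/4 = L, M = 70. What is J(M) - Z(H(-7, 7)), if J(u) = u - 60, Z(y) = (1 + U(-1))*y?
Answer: 55/3 ≈ 18.333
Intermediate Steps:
q(L) = -4*L
U(W) = 7/3 (U(W) = 1 + (⅓)*4 = 1 + 4/3 = 7/3)
H(Q, w) = -4 - 3*w/(2*Q) (H(Q, w) = -4 + (w - 4*w)/(Q + Q) = -4 + (-3*w)/((2*Q)) = -4 + (-3*w)*(1/(2*Q)) = -4 - 3*w/(2*Q))
Z(y) = 10*y/3 (Z(y) = (1 + 7/3)*y = 10*y/3)
J(u) = -60 + u
J(M) - Z(H(-7, 7)) = (-60 + 70) - 10*(-4 - 3/2*7/(-7))/3 = 10 - 10*(-4 - 3/2*7*(-⅐))/3 = 10 - 10*(-4 + 3/2)/3 = 10 - 10*(-5)/(3*2) = 10 - 1*(-25/3) = 10 + 25/3 = 55/3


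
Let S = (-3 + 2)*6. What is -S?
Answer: 6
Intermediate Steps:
S = -6 (S = -1*6 = -6)
-S = -1*(-6) = 6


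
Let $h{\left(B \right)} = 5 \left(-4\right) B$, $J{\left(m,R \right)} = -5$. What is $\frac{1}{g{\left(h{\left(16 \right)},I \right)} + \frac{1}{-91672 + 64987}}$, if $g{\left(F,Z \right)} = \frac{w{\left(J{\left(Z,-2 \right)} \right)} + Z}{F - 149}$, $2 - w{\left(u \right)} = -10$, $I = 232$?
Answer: $- \frac{12515265}{6511609} \approx -1.922$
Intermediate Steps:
$h{\left(B \right)} = - 20 B$
$w{\left(u \right)} = 12$ ($w{\left(u \right)} = 2 - -10 = 2 + 10 = 12$)
$g{\left(F,Z \right)} = \frac{12 + Z}{-149 + F}$ ($g{\left(F,Z \right)} = \frac{12 + Z}{F - 149} = \frac{12 + Z}{-149 + F}$)
$\frac{1}{g{\left(h{\left(16 \right)},I \right)} + \frac{1}{-91672 + 64987}} = \frac{1}{\frac{12 + 232}{-149 - 320} + \frac{1}{-91672 + 64987}} = \frac{1}{\frac{1}{-149 - 320} \cdot 244 + \frac{1}{-26685}} = \frac{1}{\frac{1}{-469} \cdot 244 - \frac{1}{26685}} = \frac{1}{\left(- \frac{1}{469}\right) 244 - \frac{1}{26685}} = \frac{1}{- \frac{244}{469} - \frac{1}{26685}} = \frac{1}{- \frac{6511609}{12515265}} = - \frac{12515265}{6511609}$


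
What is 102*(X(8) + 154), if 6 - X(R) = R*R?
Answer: 9792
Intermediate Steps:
X(R) = 6 - R² (X(R) = 6 - R*R = 6 - R²)
102*(X(8) + 154) = 102*((6 - 1*8²) + 154) = 102*((6 - 1*64) + 154) = 102*((6 - 64) + 154) = 102*(-58 + 154) = 102*96 = 9792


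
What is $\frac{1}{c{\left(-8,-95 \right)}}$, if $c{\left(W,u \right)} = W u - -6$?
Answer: $\frac{1}{766} \approx 0.0013055$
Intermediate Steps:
$c{\left(W,u \right)} = 6 + W u$ ($c{\left(W,u \right)} = W u + 6 = 6 + W u$)
$\frac{1}{c{\left(-8,-95 \right)}} = \frac{1}{6 - -760} = \frac{1}{6 + 760} = \frac{1}{766}$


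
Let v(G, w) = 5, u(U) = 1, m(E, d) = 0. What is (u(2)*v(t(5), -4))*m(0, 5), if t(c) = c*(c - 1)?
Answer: 0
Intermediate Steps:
t(c) = c*(-1 + c)
(u(2)*v(t(5), -4))*m(0, 5) = (1*5)*0 = 5*0 = 0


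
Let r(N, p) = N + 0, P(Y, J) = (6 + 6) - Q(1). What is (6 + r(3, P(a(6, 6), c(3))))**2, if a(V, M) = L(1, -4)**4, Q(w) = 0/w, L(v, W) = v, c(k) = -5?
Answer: 81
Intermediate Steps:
Q(w) = 0
a(V, M) = 1 (a(V, M) = 1**4 = 1)
P(Y, J) = 12 (P(Y, J) = (6 + 6) - 1*0 = 12 + 0 = 12)
r(N, p) = N
(6 + r(3, P(a(6, 6), c(3))))**2 = (6 + 3)**2 = 9**2 = 81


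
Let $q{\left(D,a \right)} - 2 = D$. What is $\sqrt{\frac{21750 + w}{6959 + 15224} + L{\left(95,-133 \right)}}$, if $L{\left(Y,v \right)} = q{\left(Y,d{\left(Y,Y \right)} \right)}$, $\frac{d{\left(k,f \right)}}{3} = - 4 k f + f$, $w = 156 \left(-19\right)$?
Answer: $\frac{\sqrt{48149022271}}{22183} \approx 9.8918$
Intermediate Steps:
$w = -2964$
$d{\left(k,f \right)} = 3 f - 12 f k$ ($d{\left(k,f \right)} = 3 \left(- 4 k f + f\right) = 3 \left(- 4 f k + f\right) = 3 \left(f - 4 f k\right) = 3 f - 12 f k$)
$q{\left(D,a \right)} = 2 + D$
$L{\left(Y,v \right)} = 2 + Y$
$\sqrt{\frac{21750 + w}{6959 + 15224} + L{\left(95,-133 \right)}} = \sqrt{\frac{21750 - 2964}{6959 + 15224} + \left(2 + 95\right)} = \sqrt{\frac{18786}{22183} + 97} = \sqrt{\frac{2170537}{22183}} = \frac{\sqrt{48149022271}}{22183}$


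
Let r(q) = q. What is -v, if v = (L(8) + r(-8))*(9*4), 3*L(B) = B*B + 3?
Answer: -516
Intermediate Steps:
L(B) = 1 + B²/3 (L(B) = (B*B + 3)/3 = (B² + 3)/3 = (3 + B²)/3 = 1 + B²/3)
v = 516 (v = ((1 + (⅓)*8²) - 8)*(9*4) = ((1 + (⅓)*64) - 8)*36 = ((1 + 64/3) - 8)*36 = (67/3 - 8)*36 = (43/3)*36 = 516)
-v = -1*516 = -516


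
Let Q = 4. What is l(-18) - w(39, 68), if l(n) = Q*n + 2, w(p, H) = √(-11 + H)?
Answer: -70 - √57 ≈ -77.550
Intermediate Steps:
l(n) = 2 + 4*n (l(n) = 4*n + 2 = 2 + 4*n)
l(-18) - w(39, 68) = (2 + 4*(-18)) - √(-11 + 68) = (2 - 72) - √57 = -70 - √57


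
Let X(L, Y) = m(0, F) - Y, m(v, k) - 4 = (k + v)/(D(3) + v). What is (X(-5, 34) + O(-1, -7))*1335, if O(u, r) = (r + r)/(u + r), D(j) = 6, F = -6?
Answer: -156195/4 ≈ -39049.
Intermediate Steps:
m(v, k) = 4 + (k + v)/(6 + v)
X(L, Y) = 3 - Y (X(L, Y) = (24 - 6 + 5*0)/(6 + 0) - Y = (24 - 6 + 0)/6 - Y = (⅙)*18 - Y = 3 - Y)
O(u, r) = 2*r/(r + u) (O(u, r) = (2*r)/(r + u) = 2*r/(r + u))
(X(-5, 34) + O(-1, -7))*1335 = ((3 - 1*34) + 2*(-7)/(-7 - 1))*1335 = ((3 - 34) + 2*(-7)/(-8))*1335 = (-31 + 2*(-7)*(-⅛))*1335 = (-31 + 7/4)*1335 = -117/4*1335 = -156195/4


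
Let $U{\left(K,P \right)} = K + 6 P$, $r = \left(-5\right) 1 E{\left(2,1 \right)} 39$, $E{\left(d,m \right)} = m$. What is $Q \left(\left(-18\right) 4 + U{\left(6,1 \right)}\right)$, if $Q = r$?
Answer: $11700$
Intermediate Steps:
$r = -195$ ($r = \left(-5\right) 1 \cdot 1 \cdot 39 = \left(-5\right) 1 \cdot 39 = \left(-5\right) 39 = -195$)
$Q = -195$
$Q \left(\left(-18\right) 4 + U{\left(6,1 \right)}\right) = - 195 \left(\left(-18\right) 4 + \left(6 + 6 \cdot 1\right)\right) = - 195 \left(-72 + \left(6 + 6\right)\right) = - 195 \left(-72 + 12\right) = \left(-195\right) \left(-60\right) = 11700$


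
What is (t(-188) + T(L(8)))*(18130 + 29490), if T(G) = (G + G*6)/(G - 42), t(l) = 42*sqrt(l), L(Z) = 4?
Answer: -666680/19 + 4000080*I*sqrt(47) ≈ -35088.0 + 2.7423e+7*I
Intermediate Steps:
T(G) = 7*G/(-42 + G) (T(G) = (G + 6*G)/(-42 + G) = (7*G)/(-42 + G) = 7*G/(-42 + G))
(t(-188) + T(L(8)))*(18130 + 29490) = (42*sqrt(-188) + 7*4/(-42 + 4))*(18130 + 29490) = (42*(2*I*sqrt(47)) + 7*4/(-38))*47620 = (84*I*sqrt(47) + 7*4*(-1/38))*47620 = (84*I*sqrt(47) - 14/19)*47620 = (-14/19 + 84*I*sqrt(47))*47620 = -666680/19 + 4000080*I*sqrt(47)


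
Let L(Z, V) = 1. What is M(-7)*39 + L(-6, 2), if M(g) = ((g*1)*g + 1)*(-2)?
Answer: -3899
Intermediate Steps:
M(g) = -2 - 2*g² (M(g) = (g*g + 1)*(-2) = (g² + 1)*(-2) = (1 + g²)*(-2) = -2 - 2*g²)
M(-7)*39 + L(-6, 2) = (-2 - 2*(-7)²)*39 + 1 = (-2 - 2*49)*39 + 1 = (-2 - 98)*39 + 1 = -100*39 + 1 = -3900 + 1 = -3899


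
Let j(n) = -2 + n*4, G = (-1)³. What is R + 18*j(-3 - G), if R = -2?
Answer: -182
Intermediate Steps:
G = -1
j(n) = -2 + 4*n
R + 18*j(-3 - G) = -2 + 18*(-2 + 4*(-3 - 1*(-1))) = -2 + 18*(-2 + 4*(-3 + 1)) = -2 + 18*(-2 + 4*(-2)) = -2 + 18*(-2 - 8) = -2 + 18*(-10) = -2 - 180 = -182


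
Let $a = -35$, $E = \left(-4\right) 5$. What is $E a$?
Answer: $700$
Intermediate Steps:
$E = -20$
$E a = \left(-20\right) \left(-35\right) = 700$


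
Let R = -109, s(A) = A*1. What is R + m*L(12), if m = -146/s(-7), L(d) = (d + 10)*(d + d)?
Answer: 76325/7 ≈ 10904.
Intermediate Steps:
L(d) = 2*d*(10 + d) (L(d) = (10 + d)*(2*d) = 2*d*(10 + d))
s(A) = A
m = 146/7 (m = -146/(-7) = -146*(-⅐) = 146/7 ≈ 20.857)
R + m*L(12) = -109 + 146*(2*12*(10 + 12))/7 = -109 + 146*(2*12*22)/7 = -109 + (146/7)*528 = -109 + 77088/7 = 76325/7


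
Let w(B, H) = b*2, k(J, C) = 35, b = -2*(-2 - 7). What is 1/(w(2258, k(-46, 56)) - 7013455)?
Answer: -1/7013419 ≈ -1.4258e-7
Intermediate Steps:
b = 18 (b = -2*(-9) = 18)
w(B, H) = 36 (w(B, H) = 18*2 = 36)
1/(w(2258, k(-46, 56)) - 7013455) = 1/(36 - 7013455) = 1/(-7013419) = -1/7013419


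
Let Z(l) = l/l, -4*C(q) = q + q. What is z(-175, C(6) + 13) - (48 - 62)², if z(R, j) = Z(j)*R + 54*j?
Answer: 169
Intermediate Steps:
C(q) = -q/2 (C(q) = -(q + q)/4 = -q/2)
Z(l) = 1
z(R, j) = R + 54*j (z(R, j) = 1*R + 54*j = R + 54*j)
z(-175, C(6) + 13) - (48 - 62)² = (-175 + 54*(-½*6 + 13)) - (48 - 62)² = (-175 + 54*(-3 + 13)) - 1*(-14)² = (-175 + 54*10) - 1*196 = (-175 + 540) - 196 = 365 - 196 = 169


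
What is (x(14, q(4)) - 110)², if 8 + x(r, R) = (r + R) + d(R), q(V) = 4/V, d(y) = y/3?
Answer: 94864/9 ≈ 10540.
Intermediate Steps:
d(y) = y/3 (d(y) = y*(⅓) = y/3)
x(r, R) = -8 + r + 4*R/3 (x(r, R) = -8 + ((r + R) + R/3) = -8 + ((R + r) + R/3) = -8 + (r + 4*R/3) = -8 + r + 4*R/3)
(x(14, q(4)) - 110)² = ((-8 + 14 + 4*(4/4)/3) - 110)² = ((-8 + 14 + 4*(4*(¼))/3) - 110)² = ((-8 + 14 + (4/3)*1) - 110)² = ((-8 + 14 + 4/3) - 110)² = (22/3 - 110)² = (-308/3)² = 94864/9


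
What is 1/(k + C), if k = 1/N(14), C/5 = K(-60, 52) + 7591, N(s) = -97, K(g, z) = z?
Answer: 97/3706854 ≈ 2.6168e-5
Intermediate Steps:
C = 38215 (C = 5*(52 + 7591) = 5*7643 = 38215)
k = -1/97 (k = 1/(-97) = -1/97 ≈ -0.010309)
1/(k + C) = 1/(-1/97 + 38215) = 1/(3706854/97) = 97/3706854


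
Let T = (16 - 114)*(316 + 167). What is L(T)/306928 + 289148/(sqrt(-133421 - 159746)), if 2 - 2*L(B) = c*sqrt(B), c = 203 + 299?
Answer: 1/306928 - 289148*I*sqrt(5983)/41881 - 1757*I*sqrt(966)/306928 ≈ 3.2581e-6 - 534.2*I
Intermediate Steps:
T = -47334 (T = -98*483 = -47334)
c = 502
L(B) = 1 - 251*sqrt(B)
L(T)/306928 + 289148/(sqrt(-133421 - 159746)) = (1 - 1757*I*sqrt(966))/306928 + 289148/(sqrt(-133421 - 159746)) = (1 - 1757*I*sqrt(966))*(1/306928) + 289148/(sqrt(-293167)) = (1 - 1757*I*sqrt(966))*(1/306928) + 289148/((7*I*sqrt(5983))) = (1/306928 - 1757*I*sqrt(966)/306928) + 289148*(-I*sqrt(5983)/41881) = (1/306928 - 1757*I*sqrt(966)/306928) - 289148*I*sqrt(5983)/41881 = 1/306928 - 289148*I*sqrt(5983)/41881 - 1757*I*sqrt(966)/306928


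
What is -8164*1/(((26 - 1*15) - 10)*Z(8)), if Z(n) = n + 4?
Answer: -2041/3 ≈ -680.33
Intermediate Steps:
Z(n) = 4 + n
-8164*1/(((26 - 1*15) - 10)*Z(8)) = -8164*1/((4 + 8)*((26 - 1*15) - 10)) = -8164*1/(12*((26 - 15) - 10)) = -8164*1/(12*(11 - 10)) = -8164/(12*1) = -8164/12 = -8164*1/12 = -2041/3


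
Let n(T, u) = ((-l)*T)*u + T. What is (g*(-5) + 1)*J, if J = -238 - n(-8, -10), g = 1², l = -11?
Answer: 4440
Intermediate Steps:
n(T, u) = T + 11*T*u (n(T, u) = ((-1*(-11))*T)*u + T = (11*T)*u + T = 11*T*u + T = T + 11*T*u)
g = 1
J = -1110 (J = -238 - (-8)*(1 + 11*(-10)) = -238 - (-8)*(1 - 110) = -238 - (-8)*(-109) = -238 - 1*872 = -238 - 872 = -1110)
(g*(-5) + 1)*J = (1*(-5) + 1)*(-1110) = (-5 + 1)*(-1110) = -4*(-1110) = 4440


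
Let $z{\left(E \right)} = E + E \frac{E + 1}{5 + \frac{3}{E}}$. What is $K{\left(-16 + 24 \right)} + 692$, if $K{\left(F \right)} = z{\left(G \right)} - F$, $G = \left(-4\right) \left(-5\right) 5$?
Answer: $\frac{1404352}{503} \approx 2792.0$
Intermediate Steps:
$G = 100$ ($G = 20 \cdot 5 = 100$)
$z{\left(E \right)} = E + \frac{E \left(1 + E\right)}{5 + \frac{3}{E}}$ ($z{\left(E \right)} = E + E \frac{1 + E}{5 + \frac{3}{E}} = E + \frac{E \left(1 + E\right)}{5 + \frac{3}{E}}$)
$K{\left(F \right)} = \frac{1060300}{503} - F$ ($K{\left(F \right)} = \frac{100 \left(3 + 100^{2} + 6 \cdot 100\right)}{3 + 5 \cdot 100} - F = \frac{100 \left(3 + 10000 + 600\right)}{3 + 500} - F = 100 \cdot \frac{1}{503} \cdot 10603 - F = \frac{1060300}{503} - F$)
$K{\left(-16 + 24 \right)} + 692 = \left(\frac{1060300}{503} - \left(-16 + 24\right)\right) + 692 = \left(\frac{1060300}{503} - 8\right) + 692 = \frac{1056276}{503} + 692 = \frac{1404352}{503}$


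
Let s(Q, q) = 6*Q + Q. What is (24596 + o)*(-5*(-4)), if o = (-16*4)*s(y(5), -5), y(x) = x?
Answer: 447120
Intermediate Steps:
s(Q, q) = 7*Q
o = -2240 (o = (-16*4)*(7*5) = -64*35 = -2240)
(24596 + o)*(-5*(-4)) = (24596 - 2240)*(-5*(-4)) = 22356*20 = 447120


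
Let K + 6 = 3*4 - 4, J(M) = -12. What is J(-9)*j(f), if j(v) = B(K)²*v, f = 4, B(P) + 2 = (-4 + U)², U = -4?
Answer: -184512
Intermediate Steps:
K = 2 (K = -6 + (3*4 - 4) = -6 + (12 - 4) = -6 + 8 = 2)
B(P) = 62 (B(P) = -2 + (-4 - 4)² = -2 + (-8)² = -2 + 64 = 62)
j(v) = 3844*v (j(v) = 62²*v = 3844*v)
J(-9)*j(f) = -46128*4 = -12*15376 = -184512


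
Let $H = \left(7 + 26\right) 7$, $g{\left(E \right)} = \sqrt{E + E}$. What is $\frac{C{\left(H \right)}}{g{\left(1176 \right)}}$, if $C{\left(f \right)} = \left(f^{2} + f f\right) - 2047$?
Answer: $\frac{104675 \sqrt{3}}{84} \approx 2158.4$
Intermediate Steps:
$g{\left(E \right)} = \sqrt{2} \sqrt{E}$ ($g{\left(E \right)} = \sqrt{2 E} = \sqrt{2} \sqrt{E}$)
$H = 231$ ($H = 33 \cdot 7 = 231$)
$C{\left(f \right)} = -2047 + 2 f^{2}$ ($C{\left(f \right)} = \left(f^{2} + f^{2}\right) - 2047 = 2 f^{2} - 2047 = -2047 + 2 f^{2}$)
$\frac{C{\left(H \right)}}{g{\left(1176 \right)}} = \frac{-2047 + 2 \cdot 231^{2}}{\sqrt{2} \sqrt{1176}} = \frac{-2047 + 2 \cdot 53361}{\sqrt{2} \cdot 14 \sqrt{6}} = \frac{-2047 + 106722}{28 \sqrt{3}} = 104675 \frac{\sqrt{3}}{84} = \frac{104675 \sqrt{3}}{84}$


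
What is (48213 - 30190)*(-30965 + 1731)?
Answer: -526884382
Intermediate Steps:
(48213 - 30190)*(-30965 + 1731) = 18023*(-29234) = -526884382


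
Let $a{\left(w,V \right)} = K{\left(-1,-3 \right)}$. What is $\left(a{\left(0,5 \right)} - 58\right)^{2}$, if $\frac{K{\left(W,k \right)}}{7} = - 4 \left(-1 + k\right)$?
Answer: $2916$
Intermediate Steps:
$K{\left(W,k \right)} = 28 - 28 k$ ($K{\left(W,k \right)} = 7 \left(- 4 \left(-1 + k\right)\right) = 7 \left(4 - 4 k\right) = 28 - 28 k$)
$a{\left(w,V \right)} = 112$ ($a{\left(w,V \right)} = 28 - -84 = 28 + 84 = 112$)
$\left(a{\left(0,5 \right)} - 58\right)^{2} = \left(112 - 58\right)^{2} = 54^{2} = 2916$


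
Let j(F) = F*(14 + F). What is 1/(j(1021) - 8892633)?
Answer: -1/7835898 ≈ -1.2762e-7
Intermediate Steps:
1/(j(1021) - 8892633) = 1/(1021*(14 + 1021) - 8892633) = 1/(1021*1035 - 8892633) = 1/(1056735 - 8892633) = 1/(-7835898) = -1/7835898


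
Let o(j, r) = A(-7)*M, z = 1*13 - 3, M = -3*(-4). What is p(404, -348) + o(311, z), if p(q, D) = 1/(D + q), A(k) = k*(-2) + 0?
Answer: 9409/56 ≈ 168.02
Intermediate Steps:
A(k) = -2*k (A(k) = -2*k + 0 = -2*k)
M = 12
z = 10 (z = 13 - 3 = 10)
o(j, r) = 168 (o(j, r) = -2*(-7)*12 = 14*12 = 168)
p(404, -348) + o(311, z) = 1/(-348 + 404) + 168 = 1/56 + 168 = 9409/56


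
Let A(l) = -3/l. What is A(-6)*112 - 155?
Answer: -99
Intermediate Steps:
A(-6)*112 - 155 = -3/(-6)*112 - 155 = -3*(-1/6)*112 - 155 = (1/2)*112 - 155 = 56 - 155 = -99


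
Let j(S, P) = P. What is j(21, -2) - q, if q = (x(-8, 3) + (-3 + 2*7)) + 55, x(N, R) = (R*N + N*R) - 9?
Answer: -11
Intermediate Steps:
x(N, R) = -9 + 2*N*R (x(N, R) = (N*R + N*R) - 9 = 2*N*R - 9 = -9 + 2*N*R)
q = 9 (q = ((-9 + 2*(-8)*3) + (-3 + 2*7)) + 55 = ((-9 - 48) + (-3 + 14)) + 55 = (-57 + 11) + 55 = -46 + 55 = 9)
j(21, -2) - q = -2 - 1*9 = -2 - 9 = -11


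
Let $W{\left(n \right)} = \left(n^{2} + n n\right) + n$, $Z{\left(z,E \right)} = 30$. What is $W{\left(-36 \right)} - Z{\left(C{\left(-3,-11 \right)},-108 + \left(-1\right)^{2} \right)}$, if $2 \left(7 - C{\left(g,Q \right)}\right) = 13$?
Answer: $2526$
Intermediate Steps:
$C{\left(g,Q \right)} = \frac{1}{2}$ ($C{\left(g,Q \right)} = 7 - \frac{13}{2} = \frac{1}{2}$)
$W{\left(n \right)} = n + 2 n^{2}$ ($W{\left(n \right)} = \left(n^{2} + n^{2}\right) + n = 2 n^{2} + n = n + 2 n^{2}$)
$W{\left(-36 \right)} - Z{\left(C{\left(-3,-11 \right)},-108 + \left(-1\right)^{2} \right)} = - 36 \left(1 + 2 \left(-36\right)\right) - 30 = - 36 \left(1 - 72\right) - 30 = \left(-36\right) \left(-71\right) - 30 = 2556 - 30 = 2526$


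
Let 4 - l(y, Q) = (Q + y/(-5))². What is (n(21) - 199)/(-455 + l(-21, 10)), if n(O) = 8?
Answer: 4775/16316 ≈ 0.29266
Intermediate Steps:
l(y, Q) = 4 - (Q - y/5)² (l(y, Q) = 4 - (Q + y/(-5))² = 4 - (Q + y*(-⅕))² = 4 - (Q - y/5)²)
(n(21) - 199)/(-455 + l(-21, 10)) = (8 - 199)/(-455 + (4 - (-1*(-21) + 5*10)²/25)) = -191/(-455 + (4 - (21 + 50)²/25)) = -191/(-455 + (4 - 1/25*71²)) = -191/(-455 + (4 - 1/25*5041)) = -191/(-455 + (4 - 5041/25)) = -191/(-455 - 4941/25) = -191/(-16316/25) = -191*(-25/16316) = 4775/16316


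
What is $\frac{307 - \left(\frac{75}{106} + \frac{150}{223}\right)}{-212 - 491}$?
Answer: $- \frac{7224241}{16617514} \approx -0.43474$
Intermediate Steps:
$\frac{307 - \left(\frac{75}{106} + \frac{150}{223}\right)}{-212 - 491} = \frac{307 - \frac{32625}{23638}}{-703} = \left(307 - \frac{32625}{23638}\right) \left(- \frac{1}{703}\right) = \frac{7224241}{23638} \left(- \frac{1}{703}\right) = - \frac{7224241}{16617514}$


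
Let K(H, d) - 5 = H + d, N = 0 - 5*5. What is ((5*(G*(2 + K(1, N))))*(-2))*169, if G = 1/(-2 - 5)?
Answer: -28730/7 ≈ -4104.3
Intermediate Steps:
G = -⅐ (G = 1/(-7) = -⅐ ≈ -0.14286)
N = -25 (N = 0 - 25 = -25)
K(H, d) = 5 + H + d (K(H, d) = 5 + (H + d) = 5 + H + d)
((5*(G*(2 + K(1, N))))*(-2))*169 = ((5*(-(2 + (5 + 1 - 25))/7))*(-2))*169 = ((5*(-(2 - 19)/7))*(-2))*169 = ((5*(-⅐*(-17)))*(-2))*169 = ((5*(17/7))*(-2))*169 = ((85/7)*(-2))*169 = -170/7*169 = -28730/7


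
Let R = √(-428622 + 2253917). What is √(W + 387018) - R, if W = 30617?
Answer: √417635 - √1825295 ≈ -704.79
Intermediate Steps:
R = √1825295 ≈ 1351.0
√(W + 387018) - R = √(30617 + 387018) - √1825295 = √417635 - √1825295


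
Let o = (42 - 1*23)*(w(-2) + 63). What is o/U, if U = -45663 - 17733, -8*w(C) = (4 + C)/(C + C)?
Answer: -19171/1014336 ≈ -0.018900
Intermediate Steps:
w(C) = -(4 + C)/(16*C) (w(C) = -(4 + C)/(8*(C + C)) = -(4 + C)/(8*(2*C)) = -(4 + C)*1/(2*C)/8 = -(4 + C)/(16*C))
U = -63396
o = 19171/16 (o = (42 - 1*23)*((1/16)*(-4 - 1*(-2))/(-2) + 63) = (42 - 23)*((1/16)*(-½)*(-4 + 2) + 63) = 19*((1/16)*(-½)*(-2) + 63) = 19*(1/16 + 63) = 19*(1009/16) = 19171/16 ≈ 1198.2)
o/U = (19171/16)/(-63396) = (19171/16)*(-1/63396) = -19171/1014336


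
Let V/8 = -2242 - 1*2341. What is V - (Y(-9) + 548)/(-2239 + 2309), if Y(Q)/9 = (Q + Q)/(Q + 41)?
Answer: -5867481/160 ≈ -36672.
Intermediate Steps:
Y(Q) = 18*Q/(41 + Q) (Y(Q) = 9*((Q + Q)/(Q + 41)) = 9*((2*Q)/(41 + Q)) = 9*(2*Q/(41 + Q)) = 18*Q/(41 + Q))
V = -36664 (V = 8*(-2242 - 1*2341) = 8*(-2242 - 2341) = 8*(-4583) = -36664)
V - (Y(-9) + 548)/(-2239 + 2309) = -36664 - (18*(-9)/(41 - 9) + 548)/(-2239 + 2309) = -36664 - (18*(-9)/32 + 548)/70 = -36664 - (18*(-9)*(1/32) + 548)/70 = -36664 - (-81/16 + 548)/70 = -36664 - 8687/(16*70) = -36664 - 1*1241/160 = -36664 - 1241/160 = -5867481/160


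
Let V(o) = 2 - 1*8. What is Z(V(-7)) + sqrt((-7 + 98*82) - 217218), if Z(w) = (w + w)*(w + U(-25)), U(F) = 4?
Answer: 24 + I*sqrt(209189) ≈ 24.0 + 457.37*I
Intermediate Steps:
V(o) = -6 (V(o) = 2 - 8 = -6)
Z(w) = 2*w*(4 + w) (Z(w) = (w + w)*(w + 4) = (2*w)*(4 + w) = 2*w*(4 + w))
Z(V(-7)) + sqrt((-7 + 98*82) - 217218) = 2*(-6)*(4 - 6) + sqrt((-7 + 98*82) - 217218) = 2*(-6)*(-2) + sqrt((-7 + 8036) - 217218) = 24 + sqrt(8029 - 217218) = 24 + sqrt(-209189) = 24 + I*sqrt(209189)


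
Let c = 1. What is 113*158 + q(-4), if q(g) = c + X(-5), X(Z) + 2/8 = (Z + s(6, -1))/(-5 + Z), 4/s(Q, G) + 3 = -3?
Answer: 1071319/60 ≈ 17855.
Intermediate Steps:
s(Q, G) = -⅔ (s(Q, G) = 4/(-3 - 3) = 4/(-6) = 4*(-⅙) = -⅔)
X(Z) = -¼ + (-⅔ + Z)/(-5 + Z) (X(Z) = -¼ + (Z - ⅔)/(-5 + Z) = -¼ + (-⅔ + Z)/(-5 + Z))
q(g) = 79/60 (q(g) = 1 + (7 + 9*(-5))/(12*(-5 - 5)) = 1 + (1/12)*(7 - 45)/(-10) = 1 + (1/12)*(-⅒)*(-38) = 1 + 19/60 = 79/60)
113*158 + q(-4) = 113*158 + 79/60 = 17854 + 79/60 = 1071319/60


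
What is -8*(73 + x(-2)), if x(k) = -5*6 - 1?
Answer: -336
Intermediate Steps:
x(k) = -31 (x(k) = -30 - 1 = -31)
-8*(73 + x(-2)) = -8*(73 - 31) = -8*42 = -336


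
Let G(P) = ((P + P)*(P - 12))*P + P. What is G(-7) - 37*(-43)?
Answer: -278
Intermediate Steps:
G(P) = P + 2*P²*(-12 + P) (G(P) = ((2*P)*(-12 + P))*P + P = (2*P*(-12 + P))*P + P = 2*P²*(-12 + P) + P = P + 2*P²*(-12 + P))
G(-7) - 37*(-43) = -7*(1 - 24*(-7) + 2*(-7)²) - 37*(-43) = -7*(1 + 168 + 2*49) + 1591 = -7*(1 + 168 + 98) + 1591 = -7*267 + 1591 = -1869 + 1591 = -278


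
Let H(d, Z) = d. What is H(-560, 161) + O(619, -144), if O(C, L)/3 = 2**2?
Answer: -548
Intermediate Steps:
O(C, L) = 12 (O(C, L) = 3*2**2 = 3*4 = 12)
H(-560, 161) + O(619, -144) = -560 + 12 = -548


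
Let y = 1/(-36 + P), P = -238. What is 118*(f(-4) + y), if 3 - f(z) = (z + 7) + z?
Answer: 64605/137 ≈ 471.57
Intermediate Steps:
f(z) = -4 - 2*z (f(z) = 3 - ((z + 7) + z) = 3 - ((7 + z) + z) = 3 - (7 + 2*z) = 3 + (-7 - 2*z) = -4 - 2*z)
y = -1/274 (y = 1/(-36 - 238) = 1/(-274) = -1/274 ≈ -0.0036496)
118*(f(-4) + y) = 118*((-4 - 2*(-4)) - 1/274) = 118*((-4 + 8) - 1/274) = 118*(4 - 1/274) = 118*(1095/274) = 64605/137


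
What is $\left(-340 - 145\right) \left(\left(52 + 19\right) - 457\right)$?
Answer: $187210$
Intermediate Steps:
$\left(-340 - 145\right) \left(\left(52 + 19\right) - 457\right) = - 485 \left(71 - 457\right) = \left(-485\right) \left(-386\right) = 187210$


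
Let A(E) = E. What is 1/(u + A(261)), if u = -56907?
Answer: -1/56646 ≈ -1.7654e-5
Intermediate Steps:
1/(u + A(261)) = 1/(-56907 + 261) = 1/(-56646) = -1/56646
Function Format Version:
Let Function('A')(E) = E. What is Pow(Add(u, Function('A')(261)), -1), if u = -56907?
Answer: Rational(-1, 56646) ≈ -1.7654e-5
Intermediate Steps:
Pow(Add(u, Function('A')(261)), -1) = Pow(Add(-56907, 261), -1) = Pow(-56646, -1) = Rational(-1, 56646)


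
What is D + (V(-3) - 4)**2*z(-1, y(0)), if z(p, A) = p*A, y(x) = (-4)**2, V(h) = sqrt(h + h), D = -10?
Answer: -170 + 128*I*sqrt(6) ≈ -170.0 + 313.53*I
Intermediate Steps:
V(h) = sqrt(2)*sqrt(h) (V(h) = sqrt(2*h) = sqrt(2)*sqrt(h))
y(x) = 16
z(p, A) = A*p
D + (V(-3) - 4)**2*z(-1, y(0)) = -10 + (sqrt(2)*sqrt(-3) - 4)**2*(16*(-1)) = -10 + (sqrt(2)*(I*sqrt(3)) - 4)**2*(-16) = -10 + (I*sqrt(6) - 4)**2*(-16) = -10 + (-4 + I*sqrt(6))**2*(-16) = -10 - 16*(-4 + I*sqrt(6))**2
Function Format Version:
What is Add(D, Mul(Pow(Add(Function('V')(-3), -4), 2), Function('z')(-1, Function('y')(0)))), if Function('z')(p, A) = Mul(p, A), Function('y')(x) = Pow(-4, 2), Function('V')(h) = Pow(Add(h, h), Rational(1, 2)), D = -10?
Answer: Add(-170, Mul(128, I, Pow(6, Rational(1, 2)))) ≈ Add(-170.00, Mul(313.53, I))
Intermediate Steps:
Function('V')(h) = Mul(Pow(2, Rational(1, 2)), Pow(h, Rational(1, 2))) (Function('V')(h) = Pow(Mul(2, h), Rational(1, 2)) = Mul(Pow(2, Rational(1, 2)), Pow(h, Rational(1, 2))))
Function('y')(x) = 16
Function('z')(p, A) = Mul(A, p)
Add(D, Mul(Pow(Add(Function('V')(-3), -4), 2), Function('z')(-1, Function('y')(0)))) = Add(-10, Mul(Pow(Add(Mul(Pow(2, Rational(1, 2)), Pow(-3, Rational(1, 2))), -4), 2), Mul(16, -1))) = Add(-10, Mul(Pow(Add(Mul(Pow(2, Rational(1, 2)), Mul(I, Pow(3, Rational(1, 2)))), -4), 2), -16)) = Add(-10, Mul(Pow(Add(Mul(I, Pow(6, Rational(1, 2))), -4), 2), -16)) = Add(-10, Mul(Pow(Add(-4, Mul(I, Pow(6, Rational(1, 2)))), 2), -16)) = Add(-10, Mul(-16, Pow(Add(-4, Mul(I, Pow(6, Rational(1, 2)))), 2)))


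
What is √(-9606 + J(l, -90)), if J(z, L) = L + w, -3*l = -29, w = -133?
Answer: I*√9829 ≈ 99.141*I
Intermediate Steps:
l = 29/3 (l = -⅓*(-29) = 29/3 ≈ 9.6667)
J(z, L) = -133 + L (J(z, L) = L - 133 = -133 + L)
√(-9606 + J(l, -90)) = √(-9606 + (-133 - 90)) = √(-9606 - 223) = √(-9829) = I*√9829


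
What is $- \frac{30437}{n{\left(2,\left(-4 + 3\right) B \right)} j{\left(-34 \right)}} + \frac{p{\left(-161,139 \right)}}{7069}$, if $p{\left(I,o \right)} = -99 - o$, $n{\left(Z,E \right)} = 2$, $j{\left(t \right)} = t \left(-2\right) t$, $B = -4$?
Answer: $\frac{214058641}{32687056} \approx 6.5487$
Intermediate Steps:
$j{\left(t \right)} = - 2 t^{2}$ ($j{\left(t \right)} = - 2 t t = - 2 t^{2}$)
$- \frac{30437}{n{\left(2,\left(-4 + 3\right) B \right)} j{\left(-34 \right)}} + \frac{p{\left(-161,139 \right)}}{7069} = - \frac{30437}{2 \left(- 2 \left(-34\right)^{2}\right)} + \frac{-99 - 139}{7069} = - \frac{30437}{2 \left(\left(-2\right) 1156\right)} + \left(-99 - 139\right) \frac{1}{7069} = - \frac{30437}{2 \left(-2312\right)} - \frac{238}{7069} = - \frac{30437}{-4624} - \frac{238}{7069} = \left(-30437\right) \left(- \frac{1}{4624}\right) - \frac{238}{7069} = \frac{30437}{4624} - \frac{238}{7069} = \frac{214058641}{32687056}$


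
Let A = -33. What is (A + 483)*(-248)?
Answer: -111600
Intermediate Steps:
(A + 483)*(-248) = (-33 + 483)*(-248) = 450*(-248) = -111600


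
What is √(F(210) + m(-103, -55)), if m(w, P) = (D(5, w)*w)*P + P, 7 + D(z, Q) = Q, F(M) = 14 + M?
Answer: I*√622981 ≈ 789.29*I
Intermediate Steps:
D(z, Q) = -7 + Q
m(w, P) = P + P*w*(-7 + w) (m(w, P) = ((-7 + w)*w)*P + P = (w*(-7 + w))*P + P = P*w*(-7 + w) + P = P + P*w*(-7 + w))
√(F(210) + m(-103, -55)) = √((14 + 210) - 55*(1 - 103*(-7 - 103))) = √(224 - 55*(1 - 103*(-110))) = √(224 - 55*(1 + 11330)) = √(224 - 55*11331) = √(224 - 623205) = √(-622981) = I*√622981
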